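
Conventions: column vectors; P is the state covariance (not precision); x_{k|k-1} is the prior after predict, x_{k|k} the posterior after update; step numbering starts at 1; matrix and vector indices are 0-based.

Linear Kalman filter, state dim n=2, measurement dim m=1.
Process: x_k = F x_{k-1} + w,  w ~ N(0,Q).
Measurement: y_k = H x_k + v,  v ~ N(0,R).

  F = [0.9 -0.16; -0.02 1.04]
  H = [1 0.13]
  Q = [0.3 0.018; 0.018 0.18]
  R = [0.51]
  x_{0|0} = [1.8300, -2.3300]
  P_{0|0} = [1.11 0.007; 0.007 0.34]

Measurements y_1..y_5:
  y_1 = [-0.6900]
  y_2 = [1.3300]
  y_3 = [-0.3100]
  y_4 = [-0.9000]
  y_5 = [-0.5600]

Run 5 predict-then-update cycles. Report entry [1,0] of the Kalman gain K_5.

step 1: x^-=[2.0198, -2.4598]  P^-=[1.2058 -0.0520; -0.0520 0.5479]  S=[1.7115]  K=[0.7006; 0.0112]  nu=[-2.3900]  x^+=[0.3454, -2.4867]  P^+=[0.3658 -0.0655; -0.0655 0.5477]
step 2: x^-=[0.7088, -2.5931]  P^-=[0.6292 -0.1412; -0.1412 0.7752]  S=[1.1156]  K=[0.5475; -0.0362]  nu=[0.9583]  x^+=[1.2335, -2.6278]  P^+=[0.2947 -0.1191; -0.1191 0.7738]
step 3: x^-=[1.5306, -2.7576]  P^-=[0.5928 -0.2279; -0.2279 1.0220]  S=[1.0608]  K=[0.5309; -0.0896]  nu=[-1.4821]  x^+=[0.7437, -2.6248]  P^+=[0.2938 -0.1774; -0.1774 1.0135]
step 4: x^-=[1.0893, -2.7446]  P^-=[0.6150 -0.3226; -0.3226 1.2837]  S=[1.0629]  K=[0.5392; -0.1465]  nu=[-1.6325]  x^+=[0.2091, -2.5055]  P^+=[0.3060 -0.2386; -0.2386 1.2609]
step 5: x^-=[0.5890, -2.6099]  P^-=[0.6489 -0.4214; -0.4214 1.5538]  S=[1.0756]  K=[0.5524; -0.2040]  nu=[-0.8097]  x^+=[0.1418, -2.4447]  P^+=[0.3207 -0.3002; -0.3002 1.5090]

K[1,0] = -0.2040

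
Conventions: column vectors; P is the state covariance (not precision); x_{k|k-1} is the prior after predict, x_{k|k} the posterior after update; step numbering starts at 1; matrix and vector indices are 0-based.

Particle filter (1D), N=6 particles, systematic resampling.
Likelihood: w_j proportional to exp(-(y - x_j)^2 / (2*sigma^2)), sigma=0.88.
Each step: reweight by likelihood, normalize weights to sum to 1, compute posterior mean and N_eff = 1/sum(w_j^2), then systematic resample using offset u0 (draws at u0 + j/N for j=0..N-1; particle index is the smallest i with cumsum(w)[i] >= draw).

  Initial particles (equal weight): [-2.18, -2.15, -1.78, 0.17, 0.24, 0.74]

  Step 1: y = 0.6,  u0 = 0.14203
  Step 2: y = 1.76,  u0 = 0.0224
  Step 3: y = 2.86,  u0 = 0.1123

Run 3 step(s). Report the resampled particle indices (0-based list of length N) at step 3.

resampled_idx = [2, 3, 4, 4, 5, 5]

step 1: w=[0.0024, 0.0027, 0.0091, 0.3131, 0.3244, 0.3483]  mean=0.3617  Neff=3.0798  idx=[3, 3, 4, 4, 5, 5]
step 2: w=[0.1050, 0.1050, 0.1208, 0.1208, 0.2743, 0.2743]  mean=0.4996  Neff=4.9592  idx=[0, 1, 3, 4, 4, 5]
step 3: w=[0.0479, 0.0479, 0.0609, 0.2811, 0.2811, 0.2811]  mean=0.6550  Neff=4.0752  idx=[2, 3, 4, 4, 5, 5]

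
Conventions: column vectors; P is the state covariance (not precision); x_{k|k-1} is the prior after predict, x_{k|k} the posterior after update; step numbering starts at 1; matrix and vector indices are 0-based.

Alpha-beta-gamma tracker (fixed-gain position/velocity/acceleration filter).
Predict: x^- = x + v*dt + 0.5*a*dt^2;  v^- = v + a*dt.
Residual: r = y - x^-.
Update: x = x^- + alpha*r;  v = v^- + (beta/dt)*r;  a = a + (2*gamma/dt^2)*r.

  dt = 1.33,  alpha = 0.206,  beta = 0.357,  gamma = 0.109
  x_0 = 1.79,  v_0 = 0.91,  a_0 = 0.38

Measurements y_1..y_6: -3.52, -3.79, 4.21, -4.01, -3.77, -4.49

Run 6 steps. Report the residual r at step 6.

step 1: x_pred=3.3364  r=-6.8564  x^+=1.9240  v^+=-0.4250  a^+=-0.4650
step 2: x_pred=0.9475  r=-4.7375  x^+=-0.0284  v^+=-2.3151  a^+=-1.0488
step 3: x_pred=-4.0351  r=8.2451  x^+=-2.3366  v^+=-1.4968  a^+=-0.0327
step 4: x_pred=-4.3564  r=0.3464  x^+=-4.2850  v^+=-1.4474  a^+=0.0100
step 5: x_pred=-6.2012  r=2.4312  x^+=-5.7004  v^+=-0.7815  a^+=0.3096
step 6: x_pred=-6.4659  r=1.9759  x^+=-6.0589  v^+=0.1606  a^+=0.5531

resid = 1.9759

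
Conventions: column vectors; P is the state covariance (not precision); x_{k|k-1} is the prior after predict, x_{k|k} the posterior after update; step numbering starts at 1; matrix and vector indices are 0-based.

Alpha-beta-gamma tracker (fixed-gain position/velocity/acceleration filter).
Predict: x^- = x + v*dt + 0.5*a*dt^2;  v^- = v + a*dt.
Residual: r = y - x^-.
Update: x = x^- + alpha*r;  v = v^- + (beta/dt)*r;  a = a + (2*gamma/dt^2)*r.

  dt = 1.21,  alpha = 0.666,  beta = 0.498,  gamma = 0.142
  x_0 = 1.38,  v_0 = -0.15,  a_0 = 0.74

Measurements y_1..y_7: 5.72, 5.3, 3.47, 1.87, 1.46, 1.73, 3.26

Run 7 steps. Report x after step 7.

step 1: x_pred=1.7402  r=3.9798  x^+=4.3908  v^+=2.3834  a^+=1.5120
step 2: x_pred=8.3815  r=-3.0815  x^+=6.3292  v^+=2.9446  a^+=0.9143
step 3: x_pred=10.5615  r=-7.0915  x^+=5.8386  v^+=1.1322  a^+=-0.4613
step 4: x_pred=6.8708  r=-5.0008  x^+=3.5403  v^+=-1.4842  a^+=-1.4314
step 5: x_pred=0.6966  r=0.7634  x^+=1.2050  v^+=-2.9019  a^+=-1.2833
step 6: x_pred=-3.2457  r=4.9757  x^+=0.0681  v^+=-2.4068  a^+=-0.3181
step 7: x_pred=-3.0770  r=6.3370  x^+=1.1434  v^+=-0.1836  a^+=0.9111

x_post = 1.1434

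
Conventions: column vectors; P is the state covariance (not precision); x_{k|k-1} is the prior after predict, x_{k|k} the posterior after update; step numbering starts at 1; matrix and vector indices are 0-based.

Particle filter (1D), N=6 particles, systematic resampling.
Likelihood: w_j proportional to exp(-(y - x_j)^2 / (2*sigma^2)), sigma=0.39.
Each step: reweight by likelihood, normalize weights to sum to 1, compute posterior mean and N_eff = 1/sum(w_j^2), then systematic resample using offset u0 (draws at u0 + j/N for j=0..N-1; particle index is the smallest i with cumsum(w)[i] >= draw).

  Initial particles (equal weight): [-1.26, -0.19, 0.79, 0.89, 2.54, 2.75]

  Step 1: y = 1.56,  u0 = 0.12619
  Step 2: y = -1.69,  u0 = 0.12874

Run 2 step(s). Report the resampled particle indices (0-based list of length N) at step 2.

step 1: w=[0.0000, 0.0001, 0.3366, 0.5403, 0.1006, 0.0225]  mean=1.0640  Neff=2.4049  idx=[2, 2, 3, 3, 3, 4]
step 2: w=[0.3893, 0.3893, 0.0738, 0.0738, 0.0738, 0.0000]  mean=0.8121  Neff=3.1300  idx=[0, 0, 1, 1, 2, 4]

resampled_idx = [0, 0, 1, 1, 2, 4]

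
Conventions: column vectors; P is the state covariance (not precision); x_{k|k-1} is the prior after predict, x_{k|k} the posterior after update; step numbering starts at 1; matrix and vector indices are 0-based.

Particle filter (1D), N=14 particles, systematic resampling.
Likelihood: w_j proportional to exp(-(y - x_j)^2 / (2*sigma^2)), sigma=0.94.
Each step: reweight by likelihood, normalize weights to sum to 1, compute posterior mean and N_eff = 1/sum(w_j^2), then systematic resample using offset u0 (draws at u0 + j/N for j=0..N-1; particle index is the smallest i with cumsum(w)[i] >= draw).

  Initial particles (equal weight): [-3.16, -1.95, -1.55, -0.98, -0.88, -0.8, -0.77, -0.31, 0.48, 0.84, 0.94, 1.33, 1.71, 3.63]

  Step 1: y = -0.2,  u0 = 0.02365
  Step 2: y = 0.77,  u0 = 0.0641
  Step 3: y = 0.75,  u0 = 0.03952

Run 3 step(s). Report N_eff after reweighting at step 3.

step 1: w=[0.0010, 0.0258, 0.0521, 0.1036, 0.1125, 0.1192, 0.1216, 0.1451, 0.1125, 0.0792, 0.0700, 0.0389, 0.0185, 0.0000]  mean=-0.2989  Neff=9.7579  idx=[1, 3, 3, 4, 5, 5, 6, 6, 7, 7, 8, 9, 10, 11]
step 2: w=[0.0024, 0.0276, 0.0276, 0.0334, 0.0387, 0.0387, 0.0408, 0.0408, 0.0807, 0.0807, 0.1488, 0.1556, 0.1535, 0.1307]  mean=0.2575  Neff=9.1729  idx=[3, 5, 6, 8, 9, 10, 10, 11, 11, 11, 12, 12, 13, 13]
step 3: w=[0.0215, 0.0249, 0.0262, 0.0513, 0.0513, 0.0929, 0.0929, 0.0964, 0.0964, 0.0964, 0.0949, 0.0949, 0.0800, 0.0800]  mean=0.6326  Neff=12.0502  idx=[1, 3, 5, 5, 6, 7, 8, 8, 9, 10, 11, 11, 12, 13]

N_eff = 12.0502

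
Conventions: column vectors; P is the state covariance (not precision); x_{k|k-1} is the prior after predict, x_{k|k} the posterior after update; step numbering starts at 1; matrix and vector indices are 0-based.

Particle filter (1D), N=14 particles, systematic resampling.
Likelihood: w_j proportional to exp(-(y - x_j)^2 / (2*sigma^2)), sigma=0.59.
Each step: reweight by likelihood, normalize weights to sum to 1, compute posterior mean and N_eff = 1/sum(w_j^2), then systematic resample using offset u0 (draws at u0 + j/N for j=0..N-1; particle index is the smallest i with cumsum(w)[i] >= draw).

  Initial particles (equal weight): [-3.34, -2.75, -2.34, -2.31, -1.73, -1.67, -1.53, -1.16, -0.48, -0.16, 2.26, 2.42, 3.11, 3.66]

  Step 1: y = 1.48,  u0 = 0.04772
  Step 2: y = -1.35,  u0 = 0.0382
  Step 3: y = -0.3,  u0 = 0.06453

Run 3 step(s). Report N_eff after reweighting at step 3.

N_eff = 13.5094

step 1: w=[0.0000, 0.0000, 0.0000, 0.0000, 0.0000, 0.0000, 0.0000, 0.0001, 0.0054, 0.0281, 0.5590, 0.3765, 0.0295, 0.0015]  mean=2.2643  Neff=2.1933  idx=[10, 10, 10, 10, 10, 10, 10, 10, 11, 11, 11, 11, 11, 12]
step 2: w=[0.1121, 0.1121, 0.1121, 0.1121, 0.1121, 0.1121, 0.1121, 0.1121, 0.0206, 0.0206, 0.0206, 0.0206, 0.0206, 0.0000]  mean=2.2765  Neff=9.7346  idx=[0, 0, 1, 2, 2, 3, 4, 4, 5, 6, 6, 7, 7, 11]
step 3: w=[0.0752, 0.0752, 0.0752, 0.0752, 0.0752, 0.0752, 0.0752, 0.0752, 0.0752, 0.0752, 0.0752, 0.0752, 0.0752, 0.0223]  mean=2.2636  Neff=13.5094  idx=[0, 1, 2, 3, 4, 5, 6, 7, 8, 9, 10, 11, 12, 13]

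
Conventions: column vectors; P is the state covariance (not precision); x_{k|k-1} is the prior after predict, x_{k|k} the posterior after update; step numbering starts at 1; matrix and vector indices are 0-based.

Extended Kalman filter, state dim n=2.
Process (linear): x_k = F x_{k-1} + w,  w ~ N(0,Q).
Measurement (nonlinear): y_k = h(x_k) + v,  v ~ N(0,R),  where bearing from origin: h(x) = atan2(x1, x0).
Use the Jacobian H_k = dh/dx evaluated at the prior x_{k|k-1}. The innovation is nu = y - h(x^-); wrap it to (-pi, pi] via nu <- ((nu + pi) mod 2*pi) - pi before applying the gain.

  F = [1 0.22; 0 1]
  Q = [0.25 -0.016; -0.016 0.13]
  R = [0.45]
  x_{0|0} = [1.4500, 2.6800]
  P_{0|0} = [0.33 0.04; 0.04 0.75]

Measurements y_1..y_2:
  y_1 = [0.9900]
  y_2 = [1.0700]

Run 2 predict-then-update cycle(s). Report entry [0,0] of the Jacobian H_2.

H_jac[0,0] = -0.1910

step 1: x^-=[2.0396, 2.6800]  P^-=[0.6339 0.1890; 0.1890 0.8800]  H_jac=[-0.2363 0.1798]  S=[0.4978]  K=[-0.2326; 0.2282]  nu=[0.0697]  x^+=[2.0234, 2.6959]  P^+=[0.6070 0.2154; 0.2154 0.8541]
step 2: x^-=[2.6165, 2.6959]  P^-=[0.9931 0.3873; 0.3873 0.9841]  H_jac=[-0.1910 0.1854]  S=[0.4926]  K=[-0.2393; 0.2201]  nu=[0.2697]  x^+=[2.5519, 2.7553]  P^+=[0.9649 0.4133; 0.4133 0.9602]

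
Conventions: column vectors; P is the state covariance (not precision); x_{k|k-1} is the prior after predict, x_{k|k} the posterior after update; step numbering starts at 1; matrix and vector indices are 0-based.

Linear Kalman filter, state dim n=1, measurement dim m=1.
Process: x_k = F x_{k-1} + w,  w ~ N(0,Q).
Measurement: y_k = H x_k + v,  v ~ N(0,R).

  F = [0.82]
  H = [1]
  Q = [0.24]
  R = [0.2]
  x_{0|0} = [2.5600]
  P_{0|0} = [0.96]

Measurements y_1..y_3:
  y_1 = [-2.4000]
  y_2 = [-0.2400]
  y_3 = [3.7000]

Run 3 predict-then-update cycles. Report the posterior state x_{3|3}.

x_post = [2.0980]

step 1: x^-=[2.0992]  P^-=[0.8855]  S=[1.0855]  K=[0.8158]  nu=[-4.4992]  x^+=[-1.5710]  P^+=[0.1632]
step 2: x^-=[-1.2883]  P^-=[0.3497]  S=[0.5497]  K=[0.6362]  nu=[1.0483]  x^+=[-0.6214]  P^+=[0.1272]
step 3: x^-=[-0.5095]  P^-=[0.3256]  S=[0.5256]  K=[0.6194]  nu=[4.2095]  x^+=[2.0980]  P^+=[0.1239]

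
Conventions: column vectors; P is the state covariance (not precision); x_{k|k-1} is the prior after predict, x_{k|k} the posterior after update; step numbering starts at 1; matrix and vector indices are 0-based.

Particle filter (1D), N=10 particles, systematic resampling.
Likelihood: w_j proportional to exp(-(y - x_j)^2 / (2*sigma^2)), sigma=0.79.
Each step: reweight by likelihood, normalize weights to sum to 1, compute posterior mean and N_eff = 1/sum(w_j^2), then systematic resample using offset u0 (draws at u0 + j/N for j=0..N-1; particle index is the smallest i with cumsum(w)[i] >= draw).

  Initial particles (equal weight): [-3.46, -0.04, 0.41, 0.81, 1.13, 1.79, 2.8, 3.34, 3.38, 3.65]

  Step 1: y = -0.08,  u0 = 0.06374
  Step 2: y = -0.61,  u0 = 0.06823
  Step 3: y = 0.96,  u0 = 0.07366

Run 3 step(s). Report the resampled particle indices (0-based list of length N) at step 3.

step 1: w=[0.0000, 0.3664, 0.3027, 0.1945, 0.1135, 0.0223, 0.0005, 0.0000, 0.0000, 0.0000]  mean=0.4366  Neff=3.6088  idx=[1, 1, 1, 1, 2, 2, 2, 3, 4, 4]
step 2: w=[0.1619, 0.1619, 0.1619, 0.1619, 0.0912, 0.0912, 0.0912, 0.0417, 0.0186, 0.0186]  mean=0.1621  Neff=7.5649  idx=[0, 1, 1, 2, 2, 3, 4, 5, 6, 8]
step 3: w=[0.0745, 0.0745, 0.0745, 0.0745, 0.0745, 0.0745, 0.1303, 0.1303, 0.1303, 0.1622]  mean=0.3256  Neff=9.0483  idx=[0, 2, 3, 5, 6, 6, 7, 8, 9, 9]

resampled_idx = [0, 2, 3, 5, 6, 6, 7, 8, 9, 9]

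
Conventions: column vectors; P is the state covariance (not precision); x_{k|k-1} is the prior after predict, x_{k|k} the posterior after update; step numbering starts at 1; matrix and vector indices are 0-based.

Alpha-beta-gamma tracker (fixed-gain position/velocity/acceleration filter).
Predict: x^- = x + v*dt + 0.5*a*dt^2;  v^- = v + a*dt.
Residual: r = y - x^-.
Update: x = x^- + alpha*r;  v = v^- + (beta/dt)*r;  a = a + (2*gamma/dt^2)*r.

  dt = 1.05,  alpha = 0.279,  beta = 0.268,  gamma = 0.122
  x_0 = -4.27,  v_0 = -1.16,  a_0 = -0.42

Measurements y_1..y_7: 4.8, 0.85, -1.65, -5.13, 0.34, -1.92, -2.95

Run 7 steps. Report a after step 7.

step 1: x_pred=-5.7195  r=10.5195  x^+=-2.7846  v^+=1.0840  a^+=1.9081
step 2: x_pred=-0.5945  r=1.4445  x^+=-0.1915  v^+=3.4562  a^+=2.2278
step 3: x_pred=4.6656  r=-6.3156  x^+=2.9036  v^+=4.1835  a^+=0.8301
step 4: x_pred=7.7538  r=-12.8838  x^+=4.1592  v^+=1.7666  a^+=-2.0213
step 5: x_pred=4.8999  r=-4.5599  x^+=3.6277  v^+=-1.5196  a^+=-3.0305
step 6: x_pred=0.3616  r=-2.2816  x^+=-0.2750  v^+=-5.2839  a^+=-3.5354
step 7: x_pred=-7.7720  r=4.8220  x^+=-6.4267  v^+=-7.7654  a^+=-2.4682

a_post = -2.4682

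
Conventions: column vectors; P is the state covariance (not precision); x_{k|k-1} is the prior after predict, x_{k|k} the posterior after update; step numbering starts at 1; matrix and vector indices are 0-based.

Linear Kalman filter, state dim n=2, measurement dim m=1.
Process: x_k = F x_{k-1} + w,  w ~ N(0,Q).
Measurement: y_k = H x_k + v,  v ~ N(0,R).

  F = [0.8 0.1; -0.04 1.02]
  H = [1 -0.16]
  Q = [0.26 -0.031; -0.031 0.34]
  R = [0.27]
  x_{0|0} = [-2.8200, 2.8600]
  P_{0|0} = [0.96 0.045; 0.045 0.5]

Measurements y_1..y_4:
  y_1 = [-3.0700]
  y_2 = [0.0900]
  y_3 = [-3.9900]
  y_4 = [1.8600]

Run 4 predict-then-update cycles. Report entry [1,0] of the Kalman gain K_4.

K[1,0] = 0.0085

step 1: x^-=[-1.9700, 3.0300]  P^-=[0.8866 0.0258; 0.0258 0.8581]  S=[1.1703]  K=[0.7541; -0.0952]  nu=[-0.6152]  x^+=[-2.4339, 3.0886]  P^+=[0.2212 0.1099; 0.1099 0.8474]
step 2: x^-=[-1.6383, 3.2477]  P^-=[0.4276 0.1376; 0.1376 1.2131]  S=[0.6846]  K=[0.5924; -0.0825]  nu=[2.2479]  x^+=[-0.3066, 3.0622]  P^+=[0.1873 0.1711; 0.1711 1.2084]
step 3: x^-=[0.0610, 3.1357]  P^-=[0.4193 0.2252; 0.2252 1.5836]  S=[0.6578]  K=[0.5827; -0.0429]  nu=[-3.5493]  x^+=[-2.0072, 3.2879]  P^+=[0.1960 0.2416; 0.2416 1.5824]
step 4: x^-=[-1.2770, 3.4339]  P^-=[0.4399 0.3203; 0.3203 1.9669]  S=[0.6578]  K=[0.5909; 0.0085]  nu=[3.6864]  x^+=[0.9013, 3.4653]  P^+=[0.2103 0.3170; 0.3170 1.9668]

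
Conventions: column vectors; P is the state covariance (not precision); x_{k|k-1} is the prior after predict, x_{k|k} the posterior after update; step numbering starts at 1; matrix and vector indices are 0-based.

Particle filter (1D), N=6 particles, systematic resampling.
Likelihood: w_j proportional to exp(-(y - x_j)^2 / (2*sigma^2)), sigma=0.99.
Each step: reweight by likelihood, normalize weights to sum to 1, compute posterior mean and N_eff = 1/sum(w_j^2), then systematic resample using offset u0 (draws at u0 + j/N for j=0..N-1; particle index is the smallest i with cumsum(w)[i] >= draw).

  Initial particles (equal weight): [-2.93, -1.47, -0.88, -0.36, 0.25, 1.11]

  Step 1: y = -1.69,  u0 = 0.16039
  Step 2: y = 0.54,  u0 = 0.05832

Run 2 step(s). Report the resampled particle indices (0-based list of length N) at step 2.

step 1: w=[0.1679, 0.3589, 0.2633, 0.1492, 0.0539, 0.0067]  mean=-1.2840  Neff=3.9753  idx=[0, 1, 1, 2, 3, 5]
step 2: w=[0.0010, 0.0600, 0.0600, 0.1684, 0.3116, 0.3991]  mean=0.0034  Neff=3.4259  idx=[1, 3, 4, 4, 5, 5]

resampled_idx = [1, 3, 4, 4, 5, 5]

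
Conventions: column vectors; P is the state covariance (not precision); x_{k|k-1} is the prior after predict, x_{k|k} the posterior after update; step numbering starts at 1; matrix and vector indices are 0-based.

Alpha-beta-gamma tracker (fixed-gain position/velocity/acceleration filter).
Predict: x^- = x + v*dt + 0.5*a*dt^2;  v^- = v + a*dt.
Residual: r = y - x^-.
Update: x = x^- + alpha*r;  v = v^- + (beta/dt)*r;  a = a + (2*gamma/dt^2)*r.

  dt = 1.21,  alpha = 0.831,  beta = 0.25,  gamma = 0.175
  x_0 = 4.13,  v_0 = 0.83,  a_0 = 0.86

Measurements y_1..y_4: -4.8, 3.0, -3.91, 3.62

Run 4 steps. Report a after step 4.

step 1: x_pred=5.7639  r=-10.5639  x^+=-3.0147  v^+=-0.3120  a^+=-1.6653
step 2: x_pred=-4.6114  r=7.6114  x^+=1.7137  v^+=-0.7545  a^+=0.1542
step 3: x_pred=0.9136  r=-4.8236  x^+=-3.0948  v^+=-1.5645  a^+=-0.9989
step 4: x_pred=-5.7192  r=9.3392  x^+=2.0417  v^+=-0.8436  a^+=1.2336

a_post = 1.2336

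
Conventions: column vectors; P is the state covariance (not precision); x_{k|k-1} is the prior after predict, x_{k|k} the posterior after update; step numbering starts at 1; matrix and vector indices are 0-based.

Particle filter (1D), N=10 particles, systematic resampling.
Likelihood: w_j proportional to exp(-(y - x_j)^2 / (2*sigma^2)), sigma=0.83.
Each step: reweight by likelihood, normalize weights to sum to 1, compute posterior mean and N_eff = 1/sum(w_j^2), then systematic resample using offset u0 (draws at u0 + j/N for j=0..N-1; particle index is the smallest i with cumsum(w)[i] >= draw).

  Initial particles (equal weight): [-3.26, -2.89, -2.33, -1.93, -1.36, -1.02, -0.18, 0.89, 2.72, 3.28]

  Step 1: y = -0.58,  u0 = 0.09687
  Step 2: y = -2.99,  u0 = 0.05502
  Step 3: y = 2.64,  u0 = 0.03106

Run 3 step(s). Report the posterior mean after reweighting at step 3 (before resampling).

step 1: w=[0.0018, 0.0069, 0.0360, 0.0884, 0.2135, 0.2885, 0.2956, 0.0692, 0.0001, 0.0000]  mean=-0.8562  Neff=4.3453  idx=[3, 4, 4, 5, 5, 5, 6, 6, 6, 7]
step 2: w=[0.4797, 0.1576, 0.1576, 0.0648, 0.0648, 0.0648, 0.0035, 0.0035, 0.0035, 0.0000]  mean=-1.5548  Neff=3.4197  idx=[0, 0, 0, 0, 0, 1, 2, 2, 3, 5]
step 3: w=[0.0018, 0.0018, 0.0018, 0.0018, 0.0018, 0.0610, 0.0610, 0.0610, 0.4041, 0.4041]  mean=-1.0903  Neff=2.9611  idx=[5, 7, 8, 8, 8, 8, 9, 9, 9, 9]

post_mean = -1.0903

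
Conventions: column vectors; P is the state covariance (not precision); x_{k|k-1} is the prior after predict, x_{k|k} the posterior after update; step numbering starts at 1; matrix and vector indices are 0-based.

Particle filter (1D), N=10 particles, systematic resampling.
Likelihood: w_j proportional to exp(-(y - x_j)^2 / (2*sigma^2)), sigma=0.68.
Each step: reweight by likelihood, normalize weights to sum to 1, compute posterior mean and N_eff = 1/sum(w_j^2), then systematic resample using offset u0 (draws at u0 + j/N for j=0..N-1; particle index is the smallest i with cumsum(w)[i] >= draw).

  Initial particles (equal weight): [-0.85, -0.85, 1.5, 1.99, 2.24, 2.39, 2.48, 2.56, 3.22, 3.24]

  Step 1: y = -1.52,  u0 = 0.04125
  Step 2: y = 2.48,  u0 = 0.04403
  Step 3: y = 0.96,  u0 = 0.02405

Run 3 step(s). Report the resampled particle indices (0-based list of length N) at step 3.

step 1: w=[0.5000, 0.5000, 0.0000, 0.0000, 0.0000, 0.0000, 0.0000, 0.0000, 0.0000, 0.0000]  mean=-0.8499  Neff=2.0002  idx=[0, 0, 0, 0, 0, 1, 1, 1, 1, 1]
step 2: w=[0.1000, 0.1000, 0.1000, 0.1000, 0.1000, 0.1000, 0.1000, 0.1000, 0.1000, 0.1000]  mean=-0.8500  Neff=10.0000  idx=[0, 1, 2, 3, 4, 5, 6, 7, 8, 9]
step 3: w=[0.1000, 0.1000, 0.1000, 0.1000, 0.1000, 0.1000, 0.1000, 0.1000, 0.1000, 0.1000]  mean=-0.8500  Neff=10.0000  idx=[0, 1, 2, 3, 4, 5, 6, 7, 8, 9]

resampled_idx = [0, 1, 2, 3, 4, 5, 6, 7, 8, 9]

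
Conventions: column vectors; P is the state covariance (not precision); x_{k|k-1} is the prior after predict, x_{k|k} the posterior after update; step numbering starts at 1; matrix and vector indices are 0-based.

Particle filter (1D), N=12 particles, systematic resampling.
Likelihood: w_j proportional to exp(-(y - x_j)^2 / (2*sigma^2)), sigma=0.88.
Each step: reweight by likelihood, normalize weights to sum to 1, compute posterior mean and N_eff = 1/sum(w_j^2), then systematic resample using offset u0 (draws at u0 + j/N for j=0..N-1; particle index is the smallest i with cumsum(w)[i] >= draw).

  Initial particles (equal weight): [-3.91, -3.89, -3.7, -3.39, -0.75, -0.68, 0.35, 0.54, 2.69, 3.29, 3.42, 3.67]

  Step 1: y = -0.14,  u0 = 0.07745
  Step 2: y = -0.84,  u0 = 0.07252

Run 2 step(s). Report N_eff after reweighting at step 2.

N_eff = 9.7186

step 1: w=[0.0000, 0.0000, 0.0001, 0.0003, 0.2441, 0.2572, 0.2659, 0.2303, 0.0018, 0.0002, 0.0001, 0.0000]  mean=-0.1366  Neff=4.0086  idx=[4, 4, 4, 5, 5, 5, 6, 6, 6, 7, 7, 7]
step 2: w=[0.1241, 0.1241, 0.1241, 0.1227, 0.1227, 0.1227, 0.0500, 0.0500, 0.0500, 0.0365, 0.0365, 0.0365]  mean=-0.4180  Neff=9.7186  idx=[0, 1, 1, 2, 3, 3, 4, 5, 5, 7, 9, 11]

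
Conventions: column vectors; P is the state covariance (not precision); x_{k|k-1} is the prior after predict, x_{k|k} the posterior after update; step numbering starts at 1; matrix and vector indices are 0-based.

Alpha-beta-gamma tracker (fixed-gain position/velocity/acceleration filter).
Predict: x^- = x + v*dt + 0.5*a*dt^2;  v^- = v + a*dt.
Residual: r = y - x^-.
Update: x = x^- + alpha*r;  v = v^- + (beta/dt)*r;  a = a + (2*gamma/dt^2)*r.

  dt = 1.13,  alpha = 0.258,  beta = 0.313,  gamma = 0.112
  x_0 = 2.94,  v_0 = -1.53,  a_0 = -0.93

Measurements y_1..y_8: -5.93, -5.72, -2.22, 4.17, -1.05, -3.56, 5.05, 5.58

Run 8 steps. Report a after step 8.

a_post = -3.0213

step 1: x_pred=0.6173  r=-6.5473  x^+=-1.0719  v^+=-4.3945  a^+=-2.0786
step 2: x_pred=-7.3647  r=1.6447  x^+=-6.9403  v^+=-6.2877  a^+=-1.7901
step 3: x_pred=-15.1883  r=12.9683  x^+=-11.8425  v^+=-4.7183  a^+=0.4849
step 4: x_pred=-16.8646  r=21.0346  x^+=-11.4377  v^+=1.6560  a^+=4.1749
step 5: x_pred=-6.9009  r=5.8509  x^+=-5.3914  v^+=7.9943  a^+=5.2013
step 6: x_pred=6.9629  r=-10.5229  x^+=4.2480  v^+=10.9570  a^+=3.3553
step 7: x_pred=18.7716  r=-13.7216  x^+=15.2314  v^+=10.9477  a^+=0.9482
step 8: x_pred=28.2078  r=-22.6278  x^+=22.3698  v^+=5.7515  a^+=-3.0213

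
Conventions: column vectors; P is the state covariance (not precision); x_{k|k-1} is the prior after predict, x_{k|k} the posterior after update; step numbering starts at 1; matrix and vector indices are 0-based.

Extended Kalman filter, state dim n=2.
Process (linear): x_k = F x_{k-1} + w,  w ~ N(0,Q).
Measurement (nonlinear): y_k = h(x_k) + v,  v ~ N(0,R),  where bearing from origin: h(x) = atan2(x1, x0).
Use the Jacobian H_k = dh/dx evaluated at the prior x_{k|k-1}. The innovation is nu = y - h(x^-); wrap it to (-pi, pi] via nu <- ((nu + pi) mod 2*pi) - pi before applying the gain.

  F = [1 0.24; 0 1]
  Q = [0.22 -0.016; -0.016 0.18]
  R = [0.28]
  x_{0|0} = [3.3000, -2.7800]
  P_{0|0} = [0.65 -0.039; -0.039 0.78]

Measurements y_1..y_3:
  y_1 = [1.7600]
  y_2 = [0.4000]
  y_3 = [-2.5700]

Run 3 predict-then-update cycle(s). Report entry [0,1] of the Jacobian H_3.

H_jac[0,1] = 0.2502

step 1: x^-=[2.6328, -2.7800]  P^-=[0.8962 0.1322; 0.1322 0.9600]  H_jac=[0.1896 0.1796]  S=[0.3522]  K=[0.5500; 0.5607]  nu=[2.5726]  x^+=[4.0476, -1.3375]  P^+=[0.7897 0.0236; 0.0236 0.8493]
step 2: x^-=[3.7266, -1.3375]  P^-=[1.0699 0.2114; 0.2114 1.0293]  H_jac=[0.0853 0.2377]  S=[0.3545]  K=[0.3993; 0.7410]  nu=[0.7446]  x^+=[4.0239, -0.7858]  P^+=[1.0134 0.1065; 0.1065 0.8346]
step 3: x^-=[3.8353, -0.7858]  P^-=[1.3326 0.2908; 0.2908 1.0146]  H_jac=[0.0513 0.2502]  S=[0.3545]  K=[0.3980; 0.7582]  nu=[-2.3679]  x^+=[2.8928, -2.5812]  P^+=[1.2765 0.1838; 0.1838 0.8108]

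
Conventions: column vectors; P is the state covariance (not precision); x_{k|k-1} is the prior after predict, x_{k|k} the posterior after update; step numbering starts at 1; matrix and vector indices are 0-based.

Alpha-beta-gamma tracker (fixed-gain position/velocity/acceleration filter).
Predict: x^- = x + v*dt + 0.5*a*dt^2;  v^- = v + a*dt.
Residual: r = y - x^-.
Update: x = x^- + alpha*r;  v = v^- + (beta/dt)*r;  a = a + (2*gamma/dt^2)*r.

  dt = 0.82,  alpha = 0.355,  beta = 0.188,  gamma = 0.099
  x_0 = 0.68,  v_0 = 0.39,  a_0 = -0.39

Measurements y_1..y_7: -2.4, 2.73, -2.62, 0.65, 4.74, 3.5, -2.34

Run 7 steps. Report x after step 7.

x_post = 2.8105

step 1: x_pred=0.8687  r=-3.2687  x^+=-0.2917  v^+=-0.6792  a^+=-1.3525
step 2: x_pred=-1.3034  r=4.0334  x^+=0.1285  v^+=-0.8635  a^+=-0.1648
step 3: x_pred=-0.6350  r=-1.9850  x^+=-1.3397  v^+=-1.4538  a^+=-0.7493
step 4: x_pred=-2.7837  r=3.4337  x^+=-1.5648  v^+=-1.2810  a^+=0.2618
step 5: x_pred=-2.5272  r=7.2672  x^+=0.0527  v^+=0.5998  a^+=2.4017
step 6: x_pred=1.3520  r=2.1480  x^+=2.1145  v^+=3.0617  a^+=3.0343
step 7: x_pred=5.6452  r=-7.9852  x^+=2.8105  v^+=3.7190  a^+=0.6829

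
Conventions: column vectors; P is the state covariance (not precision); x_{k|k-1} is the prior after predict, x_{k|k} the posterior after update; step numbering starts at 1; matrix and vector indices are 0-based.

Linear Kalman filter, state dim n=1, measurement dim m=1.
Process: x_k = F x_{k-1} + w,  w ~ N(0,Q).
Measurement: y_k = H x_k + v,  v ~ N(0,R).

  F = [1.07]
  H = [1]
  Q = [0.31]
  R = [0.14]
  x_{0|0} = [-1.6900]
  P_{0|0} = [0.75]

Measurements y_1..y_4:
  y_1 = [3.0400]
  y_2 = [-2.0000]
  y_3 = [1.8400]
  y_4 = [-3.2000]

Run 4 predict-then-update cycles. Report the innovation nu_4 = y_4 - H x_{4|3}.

step 1: x^-=[-1.8083]  P^-=[1.1687]  S=[1.3087]  K=[0.8930]  nu=[4.8483]  x^+=[2.5213]  P^+=[0.1250]
step 2: x^-=[2.6978]  P^-=[0.4531]  S=[0.5931]  K=[0.7640]  nu=[-4.6978]  x^+=[-0.8912]  P^+=[0.1070]
step 3: x^-=[-0.9535]  P^-=[0.4325]  S=[0.5725]  K=[0.7554]  nu=[2.7935]  x^+=[1.1568]  P^+=[0.1058]
step 4: x^-=[1.2378]  P^-=[0.4311]  S=[0.5711]  K=[0.7549]  nu=[-4.4378]  x^+=[-2.1121]  P^+=[0.1057]

innov = [-4.4378]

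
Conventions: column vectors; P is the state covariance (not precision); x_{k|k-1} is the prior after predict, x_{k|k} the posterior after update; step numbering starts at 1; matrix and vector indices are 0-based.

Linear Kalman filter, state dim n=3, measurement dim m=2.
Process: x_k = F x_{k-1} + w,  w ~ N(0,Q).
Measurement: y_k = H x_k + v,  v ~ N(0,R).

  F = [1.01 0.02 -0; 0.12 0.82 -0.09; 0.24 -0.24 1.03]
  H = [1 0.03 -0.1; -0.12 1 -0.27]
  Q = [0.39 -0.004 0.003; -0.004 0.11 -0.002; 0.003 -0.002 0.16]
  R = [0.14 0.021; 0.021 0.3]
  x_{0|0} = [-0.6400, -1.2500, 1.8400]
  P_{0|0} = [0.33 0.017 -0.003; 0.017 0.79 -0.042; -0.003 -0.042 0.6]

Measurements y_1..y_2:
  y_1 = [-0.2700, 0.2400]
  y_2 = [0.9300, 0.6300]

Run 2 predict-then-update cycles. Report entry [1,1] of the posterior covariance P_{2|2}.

step 1: x^-=[-0.6714, -1.2674, 2.0416]  P^-=[0.7276 0.0634 0.0712; 0.0634 0.6604 -0.2374; 0.0712 -0.2374 0.8784]  S=[0.8680 0.0477; 0.0477 1.1525]  K=[0.8362 -0.0720; 0.0893 0.6183; -0.0044 -0.4190]  nu=[0.6436, 1.9781]  x^+=[-0.2757, 0.0132, 1.2100]  P^+=[0.1204 0.0256 0.0563; 0.0256 0.2076 0.0634; 0.0563 0.0634 0.6758]
step 2: x^-=[-0.2782, -0.1312, 1.1769]  P^-=[0.5140 0.0300 0.0850; 0.0300 0.2512 -0.0370; 0.0850 -0.0370 0.8894]  S=[0.6481 0.0029; 0.0029 0.6418]  K=[0.7817 -0.0886; 0.0619 0.4012; -0.0059 -0.4478]  nu=[1.3298, 1.0456]  x^+=[0.6687, 0.3706, 0.7010]  P^+=[0.1133 0.0206 0.0635; 0.0206 0.1453 0.0786; 0.0635 0.0786 0.7607]

P_post[1,1] = 0.1453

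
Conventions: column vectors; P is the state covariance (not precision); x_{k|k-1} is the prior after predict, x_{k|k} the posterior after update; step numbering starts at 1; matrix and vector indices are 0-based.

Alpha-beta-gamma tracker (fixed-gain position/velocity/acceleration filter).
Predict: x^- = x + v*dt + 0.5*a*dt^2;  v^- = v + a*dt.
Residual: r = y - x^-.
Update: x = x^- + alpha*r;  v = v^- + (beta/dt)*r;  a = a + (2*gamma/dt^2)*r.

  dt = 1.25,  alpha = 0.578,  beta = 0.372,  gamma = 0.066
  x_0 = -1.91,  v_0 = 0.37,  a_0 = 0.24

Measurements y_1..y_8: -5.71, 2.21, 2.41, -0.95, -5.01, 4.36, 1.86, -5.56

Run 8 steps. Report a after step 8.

a_post = -0.5940

step 1: x_pred=-1.2600  r=-4.4500  x^+=-3.8321  v^+=-0.6543  a^+=-0.1359
step 2: x_pred=-4.7562  r=6.9662  x^+=-0.7297  v^+=1.2489  a^+=0.4526
step 3: x_pred=1.1850  r=1.2250  x^+=1.8930  v^+=2.1792  a^+=0.5561
step 4: x_pred=5.0514  r=-6.0014  x^+=1.5826  v^+=1.0882  a^+=0.0491
step 5: x_pred=2.9812  r=-7.9912  x^+=-1.6377  v^+=-1.2286  a^+=-0.6260
step 6: x_pred=-3.6626  r=8.0226  x^+=0.9745  v^+=0.3763  a^+=0.0517
step 7: x_pred=1.4853  r=0.3747  x^+=1.7019  v^+=0.5525  a^+=0.0834
step 8: x_pred=2.4576  r=-8.0176  x^+=-2.1766  v^+=-1.7293  a^+=-0.5940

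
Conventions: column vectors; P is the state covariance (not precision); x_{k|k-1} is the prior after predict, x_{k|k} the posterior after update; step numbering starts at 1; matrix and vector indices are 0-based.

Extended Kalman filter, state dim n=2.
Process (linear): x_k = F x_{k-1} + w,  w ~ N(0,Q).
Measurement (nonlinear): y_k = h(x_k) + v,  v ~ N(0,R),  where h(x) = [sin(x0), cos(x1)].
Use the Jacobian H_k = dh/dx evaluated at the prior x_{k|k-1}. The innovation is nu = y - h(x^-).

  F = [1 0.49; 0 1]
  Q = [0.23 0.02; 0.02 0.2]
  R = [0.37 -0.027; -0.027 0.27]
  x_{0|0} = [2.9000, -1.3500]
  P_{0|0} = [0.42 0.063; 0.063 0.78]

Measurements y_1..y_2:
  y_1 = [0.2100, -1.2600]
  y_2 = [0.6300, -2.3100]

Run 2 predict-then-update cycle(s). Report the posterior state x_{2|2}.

step 1: x^-=[2.2385, -1.3500]  P^-=[0.8990 0.4652; 0.4652 0.9800]  H_jac=[-0.6192 0.0000; 0.0000 0.9757]  S=[0.7147 -0.3081; -0.3081 1.2030]  K=[-0.6927 0.1999; -0.0679 0.7775]  nu=[-0.5752, -1.4790]  x^+=[2.3413, -2.4608]  P^+=[0.4227 0.0745; 0.0745 0.2170]
step 2: x^-=[1.1355, -2.4608]  P^-=[0.7778 0.2008; 0.2008 0.4170]  H_jac=[0.4217 0.0000; 0.0000 0.6294]  S=[0.5083 0.0263; 0.0263 0.4352]  K=[0.6322 0.2522; 0.1358 0.5949]  nu=[-0.2767, -1.5329]  x^+=[0.5739, -3.4103]  P^+=[0.5385 0.0811; 0.0811 0.2494]

x_post = [0.5739, -3.4103]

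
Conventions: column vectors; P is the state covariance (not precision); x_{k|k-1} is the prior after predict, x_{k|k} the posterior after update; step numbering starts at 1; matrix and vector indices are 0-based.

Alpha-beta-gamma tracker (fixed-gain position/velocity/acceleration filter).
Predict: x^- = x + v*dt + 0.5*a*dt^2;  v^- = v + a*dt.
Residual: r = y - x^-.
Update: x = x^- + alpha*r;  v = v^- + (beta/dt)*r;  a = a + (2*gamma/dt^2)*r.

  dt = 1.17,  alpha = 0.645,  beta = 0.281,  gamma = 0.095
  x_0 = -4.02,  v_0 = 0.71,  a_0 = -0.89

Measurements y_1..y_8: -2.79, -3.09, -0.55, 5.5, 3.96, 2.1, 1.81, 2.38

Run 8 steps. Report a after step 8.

a_post = -0.8054

step 1: x_pred=-3.7985  r=1.0085  x^+=-3.1480  v^+=-0.0891  a^+=-0.7500
step 2: x_pred=-3.7656  r=0.6756  x^+=-3.3298  v^+=-0.8044  a^+=-0.6563
step 3: x_pred=-4.7201  r=4.1701  x^+=-2.0304  v^+=-0.5706  a^+=-0.0775
step 4: x_pred=-2.7511  r=8.2511  x^+=2.5709  v^+=1.3204  a^+=1.0678
step 5: x_pred=4.8466  r=-0.8866  x^+=4.2747  v^+=2.3568  a^+=0.9447
step 6: x_pred=7.6788  r=-5.5788  x^+=4.0805  v^+=2.1222  a^+=0.1704
step 7: x_pred=6.6801  r=-4.8701  x^+=3.5389  v^+=1.1519  a^+=-0.5056
step 8: x_pred=4.5406  r=-2.1606  x^+=3.1470  v^+=0.0415  a^+=-0.8054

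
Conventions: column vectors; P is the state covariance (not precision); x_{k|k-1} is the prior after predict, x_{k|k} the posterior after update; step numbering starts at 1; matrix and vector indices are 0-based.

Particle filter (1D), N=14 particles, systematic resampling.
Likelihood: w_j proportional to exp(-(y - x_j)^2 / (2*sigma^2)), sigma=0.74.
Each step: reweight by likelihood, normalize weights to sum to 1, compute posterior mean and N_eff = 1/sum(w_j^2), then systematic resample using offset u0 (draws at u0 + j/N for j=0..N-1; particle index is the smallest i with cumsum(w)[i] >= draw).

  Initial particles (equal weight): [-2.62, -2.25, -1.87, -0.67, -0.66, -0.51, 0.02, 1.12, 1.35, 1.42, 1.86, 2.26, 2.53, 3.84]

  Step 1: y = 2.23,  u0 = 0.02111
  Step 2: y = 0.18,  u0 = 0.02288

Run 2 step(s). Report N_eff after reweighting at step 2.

N_eff = 6.5595

step 1: w=[0.0000, 0.0000, 0.0000, 0.0001, 0.0001, 0.0002, 0.0027, 0.0759, 0.1153, 0.1284, 0.2063, 0.2336, 0.2154, 0.0219]  mean=1.9636  Neff=5.5694  idx=[7, 8, 8, 9, 9, 10, 10, 10, 11, 11, 11, 12, 12, 12]
step 2: w=[0.2458, 0.1578, 0.1578, 0.1353, 0.1353, 0.0419, 0.0419, 0.0419, 0.0106, 0.0106, 0.0106, 0.0036, 0.0036, 0.0036]  mean=1.4180  Neff=6.5595  idx=[0, 0, 0, 0, 1, 1, 2, 2, 3, 3, 4, 4, 6, 7]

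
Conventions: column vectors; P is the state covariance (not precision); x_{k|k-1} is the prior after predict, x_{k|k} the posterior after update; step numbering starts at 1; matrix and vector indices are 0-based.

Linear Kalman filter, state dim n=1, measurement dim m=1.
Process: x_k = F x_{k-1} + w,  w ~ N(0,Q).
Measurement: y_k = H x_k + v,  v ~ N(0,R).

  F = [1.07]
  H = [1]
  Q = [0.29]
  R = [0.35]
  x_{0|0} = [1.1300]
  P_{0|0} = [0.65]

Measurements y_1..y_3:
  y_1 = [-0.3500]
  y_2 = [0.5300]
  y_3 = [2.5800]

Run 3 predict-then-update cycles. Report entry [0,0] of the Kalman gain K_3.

K[0,0] = 0.6074

step 1: x^-=[1.2091]  P^-=[1.0342]  S=[1.3842]  K=[0.7471]  nu=[-1.5591]  x^+=[0.0442]  P^+=[0.2615]
step 2: x^-=[0.0473]  P^-=[0.5894]  S=[0.9394]  K=[0.6274]  nu=[0.4827]  x^+=[0.3502]  P^+=[0.2196]
step 3: x^-=[0.3747]  P^-=[0.5414]  S=[0.8914]  K=[0.6074]  nu=[2.2053]  x^+=[1.7141]  P^+=[0.2126]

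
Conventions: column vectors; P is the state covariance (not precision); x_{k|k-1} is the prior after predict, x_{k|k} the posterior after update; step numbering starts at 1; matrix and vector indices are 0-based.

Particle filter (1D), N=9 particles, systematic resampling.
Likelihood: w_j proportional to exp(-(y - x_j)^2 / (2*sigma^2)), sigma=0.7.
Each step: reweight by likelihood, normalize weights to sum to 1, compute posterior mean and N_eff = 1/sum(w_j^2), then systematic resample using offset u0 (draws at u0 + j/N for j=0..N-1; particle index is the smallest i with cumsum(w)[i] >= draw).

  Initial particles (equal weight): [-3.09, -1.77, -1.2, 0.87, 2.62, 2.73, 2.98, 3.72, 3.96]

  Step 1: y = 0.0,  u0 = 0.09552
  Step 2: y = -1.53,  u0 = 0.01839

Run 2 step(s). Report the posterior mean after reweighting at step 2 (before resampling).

step 1: w=[0.0001, 0.0557, 0.3132, 0.6289, 0.0012, 0.0007, 0.0002, 0.0000, 0.0000]  mean=0.0781  Neff=2.0130  idx=[2, 2, 2, 3, 3, 3, 3, 3, 3]
step 2: w=[0.3313, 0.3313, 0.3313, 0.0010, 0.0010, 0.0010, 0.0010, 0.0010, 0.0010]  mean=-1.1871  Neff=3.0376  idx=[0, 0, 0, 1, 1, 1, 2, 2, 2]

post_mean = -1.1871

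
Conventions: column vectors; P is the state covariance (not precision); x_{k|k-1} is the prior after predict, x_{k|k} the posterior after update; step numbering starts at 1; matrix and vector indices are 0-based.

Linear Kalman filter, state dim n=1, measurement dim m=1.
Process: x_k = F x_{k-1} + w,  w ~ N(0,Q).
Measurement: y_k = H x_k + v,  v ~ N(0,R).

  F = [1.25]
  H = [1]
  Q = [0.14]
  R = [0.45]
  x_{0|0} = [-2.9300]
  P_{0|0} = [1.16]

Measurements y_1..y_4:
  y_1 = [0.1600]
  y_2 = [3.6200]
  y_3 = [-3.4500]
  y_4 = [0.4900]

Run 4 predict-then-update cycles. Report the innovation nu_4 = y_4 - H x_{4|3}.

innov = [1.5592]

step 1: x^-=[-3.6625]  P^-=[1.9525]  S=[2.4025]  K=[0.8127]  nu=[3.8225]  x^+=[-0.5560]  P^+=[0.3657]
step 2: x^-=[-0.6950]  P^-=[0.7114]  S=[1.1614]  K=[0.6125]  nu=[4.3150]  x^+=[1.9481]  P^+=[0.2756]
step 3: x^-=[2.4352]  P^-=[0.5707]  S=[1.0207]  K=[0.5591]  nu=[-5.8852]  x^+=[-0.8554]  P^+=[0.2516]
step 4: x^-=[-1.0692]  P^-=[0.5331]  S=[0.9831]  K=[0.5423]  nu=[1.5592]  x^+=[-0.2237]  P^+=[0.2440]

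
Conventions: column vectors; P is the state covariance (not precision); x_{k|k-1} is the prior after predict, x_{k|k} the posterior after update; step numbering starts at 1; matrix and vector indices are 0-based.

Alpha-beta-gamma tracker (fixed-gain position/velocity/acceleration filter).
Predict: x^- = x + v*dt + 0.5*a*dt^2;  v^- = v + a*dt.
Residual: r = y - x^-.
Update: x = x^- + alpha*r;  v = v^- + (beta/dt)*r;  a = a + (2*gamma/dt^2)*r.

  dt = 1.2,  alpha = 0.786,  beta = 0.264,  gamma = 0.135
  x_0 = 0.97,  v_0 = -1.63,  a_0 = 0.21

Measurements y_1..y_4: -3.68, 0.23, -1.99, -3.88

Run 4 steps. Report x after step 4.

step 1: x_pred=-0.8348  r=-2.8452  x^+=-3.0711  v^+=-2.0039  a^+=-0.3235
step 2: x_pred=-5.7088  r=5.9388  x^+=-1.0409  v^+=-1.0856  a^+=0.7900
step 3: x_pred=-1.7748  r=-0.2152  x^+=-1.9439  v^+=-0.1849  a^+=0.7497
step 4: x_pred=-1.6260  r=-2.2540  x^+=-3.3977  v^+=0.2189  a^+=0.3271

x_post = -3.3977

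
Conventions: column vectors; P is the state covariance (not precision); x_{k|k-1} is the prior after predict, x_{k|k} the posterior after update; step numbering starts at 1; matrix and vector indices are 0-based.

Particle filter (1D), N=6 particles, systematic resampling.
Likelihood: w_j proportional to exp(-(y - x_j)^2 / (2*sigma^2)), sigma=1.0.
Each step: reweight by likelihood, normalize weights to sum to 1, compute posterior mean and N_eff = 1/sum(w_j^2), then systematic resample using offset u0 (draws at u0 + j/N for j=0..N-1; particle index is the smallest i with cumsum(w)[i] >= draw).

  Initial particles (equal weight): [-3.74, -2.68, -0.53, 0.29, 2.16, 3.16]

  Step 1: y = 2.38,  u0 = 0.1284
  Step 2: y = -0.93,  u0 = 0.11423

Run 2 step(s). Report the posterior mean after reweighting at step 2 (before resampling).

post_mean = 2.1869

step 1: w=[0.0000, 0.0000, 0.0079, 0.0612, 0.5302, 0.4007]  mean=2.4252  Neff=2.2445  idx=[4, 4, 4, 5, 5, 5]
step 2: w=[0.3244, 0.3244, 0.3244, 0.0090, 0.0090, 0.0090]  mean=2.1869  Neff=3.1655  idx=[0, 0, 1, 1, 2, 2]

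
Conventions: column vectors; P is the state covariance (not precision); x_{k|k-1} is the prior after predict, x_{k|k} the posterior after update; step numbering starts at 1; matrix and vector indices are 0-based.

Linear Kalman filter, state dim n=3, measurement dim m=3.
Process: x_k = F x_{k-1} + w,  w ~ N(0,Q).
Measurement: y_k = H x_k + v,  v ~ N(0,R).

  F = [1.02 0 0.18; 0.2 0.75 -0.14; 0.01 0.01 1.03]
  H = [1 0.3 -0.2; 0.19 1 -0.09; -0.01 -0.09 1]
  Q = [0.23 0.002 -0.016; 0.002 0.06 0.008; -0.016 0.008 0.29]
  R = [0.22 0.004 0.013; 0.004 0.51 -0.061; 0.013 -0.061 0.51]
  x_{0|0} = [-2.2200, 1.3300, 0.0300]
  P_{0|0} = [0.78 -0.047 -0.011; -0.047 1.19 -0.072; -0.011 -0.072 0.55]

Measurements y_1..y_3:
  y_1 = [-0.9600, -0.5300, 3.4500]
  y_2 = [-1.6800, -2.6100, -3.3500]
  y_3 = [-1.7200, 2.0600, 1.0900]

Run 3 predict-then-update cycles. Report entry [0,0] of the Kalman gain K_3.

step 1: x^-=[-2.2590, 0.5493, 0.0220]  P^-=[1.0553 0.1028 0.0817; 0.1028 0.7730 -0.1190; 0.0817 -0.1190 0.8720]  S=[1.4230 0.5773 -0.1583; 0.5773 1.3858 -0.3182; -0.1583 -0.3182 1.4083]  K=[0.8029 -0.0950 0.1128; 0.0201 0.5704 -0.0035; -0.0308 0.0258 0.6286]  nu=[1.1386, -0.6481, 3.4548]  x^+=[-0.8937, 0.1904, 2.1418]  P^+=[0.2175 -0.0873 0.0681; -0.0873 0.3069 -0.0096; 0.0681 -0.0096 0.3184]
step 2: x^-=[-0.5260, -0.3358, 2.1991]  P^-=[0.4916 -0.0370 0.1160; -0.0370 0.2196 -0.0295; 0.1160 -0.0295 0.6290]  S=[0.6915 0.1273 -0.0134; 0.1273 0.7397 -0.1449; -0.0134 -0.1449 1.1438]  K=[0.6694 -0.0328 0.1037; -0.0033 0.2903 -0.0060; -0.0210 0.0256 0.5543]  nu=[-0.6135, -1.9764, -5.5845]  x^+=[-1.4509, -0.8742, -0.9339]  P^+=[0.1751 -0.0482 0.0610; -0.0482 0.1569 -0.0072; 0.0610 -0.0072 0.2808]
step 3: x^-=[-1.6480, -0.8151, -0.9852]  P^-=[0.4437 -0.0137 0.1015; -0.0137 0.1444 -0.0245; 0.1015 -0.0245 0.5890]  S=[0.6544 0.1203 -0.0179; 0.1203 0.6709 -0.1328; -0.0179 -0.1328 1.1026]  K=[0.6443 -0.0043 0.0991; 0.0139 0.2105 -0.0083; -0.0258 0.0243 0.5378]  nu=[-0.0245, 3.0995, 1.9854]  x^+=[-1.4803, -0.1793, 0.1586]  P^+=[0.1641 -0.0316 0.0580; -0.0316 0.1133 -0.0070; 0.0580 -0.0070 0.2724]

K[0,0] = 0.6443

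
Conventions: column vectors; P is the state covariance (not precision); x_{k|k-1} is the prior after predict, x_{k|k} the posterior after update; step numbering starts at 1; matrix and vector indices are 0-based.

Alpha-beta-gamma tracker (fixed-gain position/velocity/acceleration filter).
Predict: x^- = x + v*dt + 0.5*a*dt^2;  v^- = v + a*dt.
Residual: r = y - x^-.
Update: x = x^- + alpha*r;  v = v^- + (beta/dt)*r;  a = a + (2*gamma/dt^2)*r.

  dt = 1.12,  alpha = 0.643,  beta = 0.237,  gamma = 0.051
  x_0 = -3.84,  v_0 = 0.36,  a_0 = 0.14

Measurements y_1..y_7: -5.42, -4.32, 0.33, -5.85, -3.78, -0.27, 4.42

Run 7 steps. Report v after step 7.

v_post = 1.8790

step 1: x_pred=-3.3490  r=-2.0710  x^+=-4.6807  v^+=0.0786  a^+=-0.0284
step 2: x_pred=-4.6105  r=0.2905  x^+=-4.4237  v^+=0.1082  a^+=-0.0048
step 3: x_pred=-4.3055  r=4.6355  x^+=-1.3249  v^+=1.0838  a^+=0.3721
step 4: x_pred=0.1224  r=-5.9724  x^+=-3.7179  v^+=0.2368  a^+=-0.1135
step 5: x_pred=-3.5239  r=-0.2561  x^+=-3.6886  v^+=0.0555  a^+=-0.1343
step 6: x_pred=-3.7107  r=3.4407  x^+=-1.4983  v^+=0.6331  a^+=0.1455
step 7: x_pred=-0.6980  r=5.1180  x^+=2.5929  v^+=1.8790  a^+=0.5616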